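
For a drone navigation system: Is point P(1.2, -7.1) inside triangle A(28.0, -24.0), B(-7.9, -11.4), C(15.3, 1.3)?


Cross products: AB x AP = -269.03, BC x BP = -15.81, CA x CP = -463.41
All same sign? yes

Yes, inside


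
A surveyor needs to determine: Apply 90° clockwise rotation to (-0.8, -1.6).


90° CW: (x,y) -> (y, -x)
(-0.8,-1.6) -> (-1.6, 0.8)

(-1.6, 0.8)


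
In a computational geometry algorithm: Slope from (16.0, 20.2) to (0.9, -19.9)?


slope = (y2-y1)/(x2-x1) = ((-19.9)-20.2)/(0.9-16) = (-40.1)/(-15.1) = 2.6556

2.6556


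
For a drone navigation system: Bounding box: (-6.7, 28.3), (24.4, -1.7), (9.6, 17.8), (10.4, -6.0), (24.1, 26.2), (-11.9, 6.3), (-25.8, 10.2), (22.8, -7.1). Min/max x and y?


x range: [-25.8, 24.4]
y range: [-7.1, 28.3]
Bounding box: (-25.8,-7.1) to (24.4,28.3)

(-25.8,-7.1) to (24.4,28.3)


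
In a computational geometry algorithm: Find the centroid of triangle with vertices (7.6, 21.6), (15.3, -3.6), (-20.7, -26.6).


Centroid = ((x_A+x_B+x_C)/3, (y_A+y_B+y_C)/3)
= ((7.6+15.3+(-20.7))/3, (21.6+(-3.6)+(-26.6))/3)
= (0.7333, -2.8667)

(0.7333, -2.8667)


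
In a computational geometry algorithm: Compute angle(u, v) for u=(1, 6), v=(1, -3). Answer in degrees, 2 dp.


u.v = -17, |u| = sqrt(37) = 6.0828, |v| = sqrt(10) = 3.1623
cos(theta) = u.v/(|u||v|) = -17/sqrt(370) = -0.883788
theta = acos(-0.883788) = 152.1 degrees

152.1 degrees


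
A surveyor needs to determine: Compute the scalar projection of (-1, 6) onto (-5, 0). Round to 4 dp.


u.v = 5, |v| = sqrt(25) = 5
Scalar projection = u.v / |v| = 5 / sqrt(25) = 1

1


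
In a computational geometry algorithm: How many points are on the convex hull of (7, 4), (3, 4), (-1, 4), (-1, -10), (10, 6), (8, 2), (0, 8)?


Convex hull vertices (CCW): (-1, -10), (8, 2), (10, 6), (0, 8), (-1, 4)
Count = 5

5


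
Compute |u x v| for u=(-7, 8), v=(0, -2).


|u x v| = |(-7)*(-2) - 8*0|
= |14 - 0| = 14

14


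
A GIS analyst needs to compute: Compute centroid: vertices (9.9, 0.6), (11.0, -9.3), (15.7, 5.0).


Centroid = ((x_A+x_B+x_C)/3, (y_A+y_B+y_C)/3)
= ((9.9+11+15.7)/3, (0.6+(-9.3)+5)/3)
= (12.2, -1.2333)

(12.2, -1.2333)


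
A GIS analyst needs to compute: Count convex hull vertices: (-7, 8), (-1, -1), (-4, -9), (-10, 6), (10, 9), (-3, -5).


Convex hull vertices (CCW): (-10, 6), (-4, -9), (10, 9), (-7, 8)
Count = 4

4


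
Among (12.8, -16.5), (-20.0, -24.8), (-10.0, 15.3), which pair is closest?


d(P0,P1) = 33.8339, d(P0,P2) = 39.129, d(P1,P2) = 41.3281
Closest: P0 and P1

Closest pair: (12.8, -16.5) and (-20.0, -24.8), distance = 33.8339


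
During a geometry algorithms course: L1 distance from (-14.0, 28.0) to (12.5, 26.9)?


|(-14)-12.5| + |28-26.9| = 26.5 + 1.1 = 27.6

27.6


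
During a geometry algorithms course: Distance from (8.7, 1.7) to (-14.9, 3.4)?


dx=-23.6, dy=1.7
d^2 = (-23.6)^2 + 1.7^2 = 559.85
d = sqrt(559.85) = 23.6611

23.6611


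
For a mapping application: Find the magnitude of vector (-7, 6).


|u| = sqrt((-7)^2 + 6^2) = sqrt(85) = 9.2195

9.2195


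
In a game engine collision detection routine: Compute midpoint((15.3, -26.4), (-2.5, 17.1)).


M = ((15.3+(-2.5))/2, ((-26.4)+17.1)/2)
= (6.4, -4.65)

(6.4, -4.65)


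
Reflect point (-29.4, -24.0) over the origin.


Reflection over origin: (x,y) -> (-x,-y)
(-29.4, -24) -> (29.4, 24)

(29.4, 24)


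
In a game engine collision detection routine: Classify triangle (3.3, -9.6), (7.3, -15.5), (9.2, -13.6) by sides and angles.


Side lengths squared: AB^2=50.81, BC^2=7.22, CA^2=50.81
Sorted: [7.22, 50.81, 50.81]
By sides: Isosceles, By angles: Acute

Isosceles, Acute


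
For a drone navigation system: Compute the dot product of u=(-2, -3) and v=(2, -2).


u . v = u_x*v_x + u_y*v_y = (-2)*2 + (-3)*(-2)
= (-4) + 6 = 2

2


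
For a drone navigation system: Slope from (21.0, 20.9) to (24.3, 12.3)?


slope = (y2-y1)/(x2-x1) = (12.3-20.9)/(24.3-21) = (-8.6)/3.3 = -2.6061

-2.6061


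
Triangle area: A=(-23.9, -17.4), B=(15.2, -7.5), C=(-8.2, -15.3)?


Area = |x_A(y_B-y_C) + x_B(y_C-y_A) + x_C(y_A-y_B)|/2
= |(-186.42) + 31.92 + 81.18|/2
= 73.32/2 = 36.66

36.66


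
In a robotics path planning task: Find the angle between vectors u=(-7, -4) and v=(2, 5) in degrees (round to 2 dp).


u.v = -34, |u| = sqrt(65) = 8.0623, |v| = sqrt(29) = 5.3852
cos(theta) = u.v/(|u||v|) = -34/sqrt(1885) = -0.783111
theta = acos(-0.783111) = 141.55 degrees

141.55 degrees


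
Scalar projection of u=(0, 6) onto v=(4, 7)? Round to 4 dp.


u.v = 42, |v| = sqrt(65) = 8.0623
Scalar projection = u.v / |v| = 42 / sqrt(65) = 5.2095

5.2095


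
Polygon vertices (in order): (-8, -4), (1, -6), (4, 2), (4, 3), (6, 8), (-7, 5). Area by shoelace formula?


Shoelace sum: ((-8)*(-6) - 1*(-4)) + (1*2 - 4*(-6)) + (4*3 - 4*2) + (4*8 - 6*3) + (6*5 - (-7)*8) + ((-7)*(-4) - (-8)*5)
= 250
Area = |250|/2 = 125

125


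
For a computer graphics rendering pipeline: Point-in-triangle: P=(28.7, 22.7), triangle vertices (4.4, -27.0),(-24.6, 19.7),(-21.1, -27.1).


Cross products: AB x AP = -2576.11, BC x BP = 2504.94, CA x CP = 1264.92
All same sign? no

No, outside


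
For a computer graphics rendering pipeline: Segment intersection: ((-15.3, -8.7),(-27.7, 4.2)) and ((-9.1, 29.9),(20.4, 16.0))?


Cross products: d1=-1224.88, d2=-1016.69, d3=-558.62, d4=-766.81
d1*d2 < 0 and d3*d4 < 0? no

No, they don't intersect


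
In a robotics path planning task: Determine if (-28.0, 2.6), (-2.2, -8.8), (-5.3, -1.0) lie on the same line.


Cross product: ((-2.2)-(-28))*((-1)-2.6) - ((-8.8)-2.6)*((-5.3)-(-28))
= 165.9

No, not collinear


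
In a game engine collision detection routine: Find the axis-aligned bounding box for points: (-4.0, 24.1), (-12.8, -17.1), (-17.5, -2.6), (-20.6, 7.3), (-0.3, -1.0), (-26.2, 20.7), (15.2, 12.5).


x range: [-26.2, 15.2]
y range: [-17.1, 24.1]
Bounding box: (-26.2,-17.1) to (15.2,24.1)

(-26.2,-17.1) to (15.2,24.1)


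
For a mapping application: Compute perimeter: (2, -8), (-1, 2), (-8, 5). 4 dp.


Sides: (2, -8)->(-1, 2): sqrt(109) = 10.440307, (-1, 2)->(-8, 5): sqrt(58) = 7.615773, (-8, 5)->(2, -8): sqrt(269) = 16.401219
Sum = 34.457299
Perimeter = 34.4573

34.4573


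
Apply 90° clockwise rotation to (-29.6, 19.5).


90° CW: (x,y) -> (y, -x)
(-29.6,19.5) -> (19.5, 29.6)

(19.5, 29.6)


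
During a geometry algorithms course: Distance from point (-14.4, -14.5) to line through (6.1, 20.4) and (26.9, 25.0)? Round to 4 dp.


|cross product| = 631.62
|line direction| = sqrt(453.8) = 21.3026
Distance = 631.62/sqrt(453.8) = 29.6499

29.6499


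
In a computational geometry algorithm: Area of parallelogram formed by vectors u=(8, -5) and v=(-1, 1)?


|u x v| = |8*1 - (-5)*(-1)|
= |8 - 5| = 3

3


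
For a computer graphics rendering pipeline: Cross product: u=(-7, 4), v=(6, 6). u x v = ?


u x v = u_x*v_y - u_y*v_x = (-7)*6 - 4*6
= (-42) - 24 = -66

-66


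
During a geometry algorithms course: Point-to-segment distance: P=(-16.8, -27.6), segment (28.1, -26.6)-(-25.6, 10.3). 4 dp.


Project P onto AB: t = 0.5593 (clamped to [0,1])
Closest point on segment: (-1.9323, -5.9633)
Distance: 26.2525

26.2525


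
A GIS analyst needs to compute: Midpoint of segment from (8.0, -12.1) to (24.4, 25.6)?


M = ((8+24.4)/2, ((-12.1)+25.6)/2)
= (16.2, 6.75)

(16.2, 6.75)


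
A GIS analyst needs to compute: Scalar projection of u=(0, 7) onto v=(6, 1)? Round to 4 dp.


u.v = 7, |v| = sqrt(37) = 6.0828
Scalar projection = u.v / |v| = 7 / sqrt(37) = 1.1508

1.1508


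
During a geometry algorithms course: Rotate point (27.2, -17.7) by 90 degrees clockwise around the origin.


90° CW: (x,y) -> (y, -x)
(27.2,-17.7) -> (-17.7, -27.2)

(-17.7, -27.2)


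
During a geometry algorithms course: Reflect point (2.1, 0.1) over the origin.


Reflection over origin: (x,y) -> (-x,-y)
(2.1, 0.1) -> (-2.1, -0.1)

(-2.1, -0.1)


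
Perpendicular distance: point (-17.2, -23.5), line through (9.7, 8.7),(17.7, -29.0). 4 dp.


|cross product| = 1271.73
|line direction| = sqrt(1485.29) = 38.5395
Distance = 1271.73/sqrt(1485.29) = 32.9981

32.9981


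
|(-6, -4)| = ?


|u| = sqrt((-6)^2 + (-4)^2) = sqrt(52) = 7.2111

7.2111


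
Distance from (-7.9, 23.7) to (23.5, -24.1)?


dx=31.4, dy=-47.8
d^2 = 31.4^2 + (-47.8)^2 = 3270.8
d = sqrt(3270.8) = 57.1909

57.1909


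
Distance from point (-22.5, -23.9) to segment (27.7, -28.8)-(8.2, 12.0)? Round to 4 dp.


Project P onto AB: t = 0.5765 (clamped to [0,1])
Closest point on segment: (16.4588, -5.28)
Distance: 43.1798

43.1798


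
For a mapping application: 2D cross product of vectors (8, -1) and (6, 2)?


u x v = u_x*v_y - u_y*v_x = 8*2 - (-1)*6
= 16 - (-6) = 22

22


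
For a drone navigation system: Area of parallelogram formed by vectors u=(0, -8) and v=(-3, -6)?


|u x v| = |0*(-6) - (-8)*(-3)|
= |0 - 24| = 24

24


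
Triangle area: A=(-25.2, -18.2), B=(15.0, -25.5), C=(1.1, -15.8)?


Area = |x_A(y_B-y_C) + x_B(y_C-y_A) + x_C(y_A-y_B)|/2
= |244.44 + 36 + 8.03|/2
= 288.47/2 = 144.235

144.235


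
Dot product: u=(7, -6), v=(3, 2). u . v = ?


u . v = u_x*v_x + u_y*v_y = 7*3 + (-6)*2
= 21 + (-12) = 9

9


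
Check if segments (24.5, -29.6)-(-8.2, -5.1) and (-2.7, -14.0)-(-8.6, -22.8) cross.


Cross products: d1=331.4, d2=-100.91, d3=156.28, d4=588.59
d1*d2 < 0 and d3*d4 < 0? no

No, they don't intersect


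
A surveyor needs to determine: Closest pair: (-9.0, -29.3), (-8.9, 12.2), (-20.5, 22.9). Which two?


d(P0,P1) = 41.5001, d(P0,P2) = 53.4518, d(P1,P2) = 15.7813
Closest: P1 and P2

Closest pair: (-8.9, 12.2) and (-20.5, 22.9), distance = 15.7813


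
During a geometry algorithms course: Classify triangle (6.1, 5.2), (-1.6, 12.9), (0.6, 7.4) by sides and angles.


Side lengths squared: AB^2=118.58, BC^2=35.09, CA^2=35.09
Sorted: [35.09, 35.09, 118.58]
By sides: Isosceles, By angles: Obtuse

Isosceles, Obtuse


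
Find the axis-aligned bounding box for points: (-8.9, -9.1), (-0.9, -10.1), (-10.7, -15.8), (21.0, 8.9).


x range: [-10.7, 21]
y range: [-15.8, 8.9]
Bounding box: (-10.7,-15.8) to (21,8.9)

(-10.7,-15.8) to (21,8.9)


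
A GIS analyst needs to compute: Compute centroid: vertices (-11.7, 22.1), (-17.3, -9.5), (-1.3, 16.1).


Centroid = ((x_A+x_B+x_C)/3, (y_A+y_B+y_C)/3)
= (((-11.7)+(-17.3)+(-1.3))/3, (22.1+(-9.5)+16.1)/3)
= (-10.1, 9.5667)

(-10.1, 9.5667)


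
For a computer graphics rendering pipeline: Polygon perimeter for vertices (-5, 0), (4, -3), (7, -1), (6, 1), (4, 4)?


Sides: (-5, 0)->(4, -3): sqrt(90) = 9.486833, (4, -3)->(7, -1): sqrt(13) = 3.605551, (7, -1)->(6, 1): sqrt(5) = 2.236068, (6, 1)->(4, 4): sqrt(13) = 3.605551, (4, 4)->(-5, 0): sqrt(97) = 9.848858
Sum = 28.782861
Perimeter = 28.7829

28.7829


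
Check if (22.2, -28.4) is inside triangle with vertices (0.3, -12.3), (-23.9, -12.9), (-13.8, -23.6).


Cross products: AB x AP = 402.76, BC x BP = 336.72, CA x CP = -474.48
All same sign? no

No, outside


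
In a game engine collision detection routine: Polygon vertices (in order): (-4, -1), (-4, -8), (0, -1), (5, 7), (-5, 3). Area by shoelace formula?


Shoelace sum: ((-4)*(-8) - (-4)*(-1)) + ((-4)*(-1) - 0*(-8)) + (0*7 - 5*(-1)) + (5*3 - (-5)*7) + ((-5)*(-1) - (-4)*3)
= 104
Area = |104|/2 = 52

52


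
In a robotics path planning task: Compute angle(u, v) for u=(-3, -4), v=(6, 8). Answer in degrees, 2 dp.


u.v = -50, |u| = sqrt(25) = 5, |v| = sqrt(100) = 10
cos(theta) = u.v/(|u||v|) = -50/sqrt(2500) = -1
theta = acos(-1) = 180 degrees

180 degrees


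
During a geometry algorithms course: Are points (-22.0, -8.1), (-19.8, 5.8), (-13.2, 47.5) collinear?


Cross product: ((-19.8)-(-22))*(47.5-(-8.1)) - (5.8-(-8.1))*((-13.2)-(-22))
= 0

Yes, collinear


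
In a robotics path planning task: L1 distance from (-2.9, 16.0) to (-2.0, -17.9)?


|(-2.9)-(-2)| + |16-(-17.9)| = 0.9 + 33.9 = 34.8

34.8


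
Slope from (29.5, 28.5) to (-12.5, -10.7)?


slope = (y2-y1)/(x2-x1) = ((-10.7)-28.5)/((-12.5)-29.5) = (-39.2)/(-42) = 0.9333

0.9333


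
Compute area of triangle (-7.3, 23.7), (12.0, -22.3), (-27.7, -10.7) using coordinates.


Area = |x_A(y_B-y_C) + x_B(y_C-y_A) + x_C(y_A-y_B)|/2
= |84.68 + (-412.8) + (-1274.2)|/2
= 1602.32/2 = 801.16

801.16


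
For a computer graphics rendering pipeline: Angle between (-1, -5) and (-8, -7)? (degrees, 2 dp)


u.v = 43, |u| = sqrt(26) = 5.099, |v| = sqrt(113) = 10.6301
cos(theta) = u.v/(|u||v|) = 43/sqrt(2938) = 0.793309
theta = acos(0.793309) = 37.5 degrees

37.5 degrees


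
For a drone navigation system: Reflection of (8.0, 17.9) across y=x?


Reflection over y=x: (x,y) -> (y,x)
(8, 17.9) -> (17.9, 8)

(17.9, 8)


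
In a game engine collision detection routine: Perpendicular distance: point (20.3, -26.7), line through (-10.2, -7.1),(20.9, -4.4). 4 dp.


|cross product| = 691.91
|line direction| = sqrt(974.5) = 31.217
Distance = 691.91/sqrt(974.5) = 22.1645

22.1645


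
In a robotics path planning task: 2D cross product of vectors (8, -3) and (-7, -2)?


u x v = u_x*v_y - u_y*v_x = 8*(-2) - (-3)*(-7)
= (-16) - 21 = -37

-37


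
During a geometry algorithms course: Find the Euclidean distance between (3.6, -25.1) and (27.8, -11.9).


dx=24.2, dy=13.2
d^2 = 24.2^2 + 13.2^2 = 759.88
d = sqrt(759.88) = 27.5659

27.5659


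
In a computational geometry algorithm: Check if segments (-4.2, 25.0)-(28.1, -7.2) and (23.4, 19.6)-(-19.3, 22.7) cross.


Cross products: d1=-145.02, d2=1129.79, d3=714.3, d4=-560.51
d1*d2 < 0 and d3*d4 < 0? yes

Yes, they intersect


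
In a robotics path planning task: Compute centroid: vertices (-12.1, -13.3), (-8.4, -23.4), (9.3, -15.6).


Centroid = ((x_A+x_B+x_C)/3, (y_A+y_B+y_C)/3)
= (((-12.1)+(-8.4)+9.3)/3, ((-13.3)+(-23.4)+(-15.6))/3)
= (-3.7333, -17.4333)

(-3.7333, -17.4333)


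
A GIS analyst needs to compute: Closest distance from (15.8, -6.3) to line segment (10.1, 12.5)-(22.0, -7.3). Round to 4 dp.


Project P onto AB: t = 0.8246 (clamped to [0,1])
Closest point on segment: (19.9132, -3.8279)
Distance: 4.799

4.799


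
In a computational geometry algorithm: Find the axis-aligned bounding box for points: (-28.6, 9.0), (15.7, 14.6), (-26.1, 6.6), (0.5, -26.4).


x range: [-28.6, 15.7]
y range: [-26.4, 14.6]
Bounding box: (-28.6,-26.4) to (15.7,14.6)

(-28.6,-26.4) to (15.7,14.6)


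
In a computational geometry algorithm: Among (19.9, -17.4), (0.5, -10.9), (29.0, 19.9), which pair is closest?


d(P0,P1) = 20.46, d(P0,P2) = 38.394, d(P1,P2) = 41.963
Closest: P0 and P1

Closest pair: (19.9, -17.4) and (0.5, -10.9), distance = 20.46


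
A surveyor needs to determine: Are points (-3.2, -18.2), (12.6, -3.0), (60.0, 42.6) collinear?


Cross product: (12.6-(-3.2))*(42.6-(-18.2)) - ((-3)-(-18.2))*(60-(-3.2))
= 0

Yes, collinear


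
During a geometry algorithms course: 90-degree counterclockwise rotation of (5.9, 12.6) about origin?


90° CCW: (x,y) -> (-y, x)
(5.9,12.6) -> (-12.6, 5.9)

(-12.6, 5.9)


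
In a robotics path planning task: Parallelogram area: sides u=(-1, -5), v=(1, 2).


|u x v| = |(-1)*2 - (-5)*1|
= |(-2) - (-5)| = 3

3


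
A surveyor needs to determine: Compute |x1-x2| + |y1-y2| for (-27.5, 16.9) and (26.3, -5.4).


|(-27.5)-26.3| + |16.9-(-5.4)| = 53.8 + 22.3 = 76.1

76.1


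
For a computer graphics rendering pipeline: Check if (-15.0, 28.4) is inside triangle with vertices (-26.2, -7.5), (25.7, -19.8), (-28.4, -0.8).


Cross products: AB x AP = 2000.97, BC x BP = -1834.32, CA x CP = 154.02
All same sign? no

No, outside


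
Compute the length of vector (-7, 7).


|u| = sqrt((-7)^2 + 7^2) = sqrt(98) = 9.8995

9.8995


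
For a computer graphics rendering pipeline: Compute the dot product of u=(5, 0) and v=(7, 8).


u . v = u_x*v_x + u_y*v_y = 5*7 + 0*8
= 35 + 0 = 35

35


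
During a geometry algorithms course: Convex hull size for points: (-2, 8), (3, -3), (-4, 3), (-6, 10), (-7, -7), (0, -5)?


Convex hull vertices (CCW): (-7, -7), (0, -5), (3, -3), (-2, 8), (-6, 10)
Count = 5

5


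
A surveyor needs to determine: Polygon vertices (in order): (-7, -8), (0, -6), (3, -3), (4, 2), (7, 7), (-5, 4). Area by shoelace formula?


Shoelace sum: ((-7)*(-6) - 0*(-8)) + (0*(-3) - 3*(-6)) + (3*2 - 4*(-3)) + (4*7 - 7*2) + (7*4 - (-5)*7) + ((-5)*(-8) - (-7)*4)
= 223
Area = |223|/2 = 111.5

111.5


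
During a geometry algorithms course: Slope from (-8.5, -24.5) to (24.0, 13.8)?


slope = (y2-y1)/(x2-x1) = (13.8-(-24.5))/(24-(-8.5)) = 38.3/32.5 = 1.1785

1.1785


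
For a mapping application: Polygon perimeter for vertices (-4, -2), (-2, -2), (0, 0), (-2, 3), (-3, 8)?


Sides: (-4, -2)->(-2, -2): sqrt(4) = 2, (-2, -2)->(0, 0): sqrt(8) = 2.828427, (0, 0)->(-2, 3): sqrt(13) = 3.605551, (-2, 3)->(-3, 8): sqrt(26) = 5.09902, (-3, 8)->(-4, -2): sqrt(101) = 10.049876
Sum = 23.582874
Perimeter = 23.5829

23.5829


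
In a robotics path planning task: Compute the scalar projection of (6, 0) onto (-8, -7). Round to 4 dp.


u.v = -48, |v| = sqrt(113) = 10.6301
Scalar projection = u.v / |v| = -48 / sqrt(113) = -4.5155

-4.5155


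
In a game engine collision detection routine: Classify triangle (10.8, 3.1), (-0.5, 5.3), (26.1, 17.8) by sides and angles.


Side lengths squared: AB^2=132.53, BC^2=863.81, CA^2=450.18
Sorted: [132.53, 450.18, 863.81]
By sides: Scalene, By angles: Obtuse

Scalene, Obtuse


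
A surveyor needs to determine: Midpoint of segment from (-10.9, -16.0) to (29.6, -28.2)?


M = (((-10.9)+29.6)/2, ((-16)+(-28.2))/2)
= (9.35, -22.1)

(9.35, -22.1)


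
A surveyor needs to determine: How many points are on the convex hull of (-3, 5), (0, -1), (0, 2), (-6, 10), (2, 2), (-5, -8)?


Convex hull vertices (CCW): (-6, 10), (-5, -8), (0, -1), (2, 2)
Count = 4

4


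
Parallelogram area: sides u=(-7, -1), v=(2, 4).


|u x v| = |(-7)*4 - (-1)*2|
= |(-28) - (-2)| = 26

26


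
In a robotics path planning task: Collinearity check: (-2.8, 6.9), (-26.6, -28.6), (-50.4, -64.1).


Cross product: ((-26.6)-(-2.8))*((-64.1)-6.9) - ((-28.6)-6.9)*((-50.4)-(-2.8))
= 0

Yes, collinear


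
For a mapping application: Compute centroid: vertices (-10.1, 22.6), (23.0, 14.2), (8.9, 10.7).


Centroid = ((x_A+x_B+x_C)/3, (y_A+y_B+y_C)/3)
= (((-10.1)+23+8.9)/3, (22.6+14.2+10.7)/3)
= (7.2667, 15.8333)

(7.2667, 15.8333)


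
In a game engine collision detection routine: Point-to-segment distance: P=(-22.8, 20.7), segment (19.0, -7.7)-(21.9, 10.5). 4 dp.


Project P onto AB: t = 1 (clamped to [0,1])
Closest point on segment: (21.9, 10.5)
Distance: 45.849

45.849


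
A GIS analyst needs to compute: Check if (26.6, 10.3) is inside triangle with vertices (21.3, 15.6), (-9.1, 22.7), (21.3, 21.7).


Cross products: AB x AP = 123.49, BC x BP = -341.26, CA x CP = 32.33
All same sign? no

No, outside


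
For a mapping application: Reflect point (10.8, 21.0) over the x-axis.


Reflection over x-axis: (x,y) -> (x,-y)
(10.8, 21) -> (10.8, -21)

(10.8, -21)


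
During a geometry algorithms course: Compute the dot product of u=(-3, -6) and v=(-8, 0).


u . v = u_x*v_x + u_y*v_y = (-3)*(-8) + (-6)*0
= 24 + 0 = 24

24


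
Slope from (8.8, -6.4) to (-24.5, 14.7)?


slope = (y2-y1)/(x2-x1) = (14.7-(-6.4))/((-24.5)-8.8) = 21.1/(-33.3) = -0.6336

-0.6336


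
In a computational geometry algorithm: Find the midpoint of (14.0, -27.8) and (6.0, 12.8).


M = ((14+6)/2, ((-27.8)+12.8)/2)
= (10, -7.5)

(10, -7.5)


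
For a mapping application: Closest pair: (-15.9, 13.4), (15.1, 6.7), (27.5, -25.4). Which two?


d(P0,P1) = 31.7158, d(P0,P2) = 58.2151, d(P1,P2) = 34.4118
Closest: P0 and P1

Closest pair: (-15.9, 13.4) and (15.1, 6.7), distance = 31.7158


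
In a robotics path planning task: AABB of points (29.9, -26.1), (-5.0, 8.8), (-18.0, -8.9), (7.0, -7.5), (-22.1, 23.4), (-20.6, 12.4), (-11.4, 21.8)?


x range: [-22.1, 29.9]
y range: [-26.1, 23.4]
Bounding box: (-22.1,-26.1) to (29.9,23.4)

(-22.1,-26.1) to (29.9,23.4)


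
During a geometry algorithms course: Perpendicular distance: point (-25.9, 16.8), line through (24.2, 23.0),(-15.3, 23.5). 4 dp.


|cross product| = 269.95
|line direction| = sqrt(1560.5) = 39.5032
Distance = 269.95/sqrt(1560.5) = 6.8336

6.8336


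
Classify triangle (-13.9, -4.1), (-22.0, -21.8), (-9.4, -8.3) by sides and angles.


Side lengths squared: AB^2=378.9, BC^2=341.01, CA^2=37.89
Sorted: [37.89, 341.01, 378.9]
By sides: Scalene, By angles: Right

Scalene, Right


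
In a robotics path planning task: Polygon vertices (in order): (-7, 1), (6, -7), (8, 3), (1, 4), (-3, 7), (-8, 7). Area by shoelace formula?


Shoelace sum: ((-7)*(-7) - 6*1) + (6*3 - 8*(-7)) + (8*4 - 1*3) + (1*7 - (-3)*4) + ((-3)*7 - (-8)*7) + ((-8)*1 - (-7)*7)
= 241
Area = |241|/2 = 120.5

120.5


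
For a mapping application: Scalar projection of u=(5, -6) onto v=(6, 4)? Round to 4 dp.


u.v = 6, |v| = sqrt(52) = 7.2111
Scalar projection = u.v / |v| = 6 / sqrt(52) = 0.8321

0.8321


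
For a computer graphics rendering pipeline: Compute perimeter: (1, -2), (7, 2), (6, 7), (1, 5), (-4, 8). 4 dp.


Sides: (1, -2)->(7, 2): sqrt(52) = 7.211103, (7, 2)->(6, 7): sqrt(26) = 5.09902, (6, 7)->(1, 5): sqrt(29) = 5.385165, (1, 5)->(-4, 8): sqrt(34) = 5.830952, (-4, 8)->(1, -2): sqrt(125) = 11.18034
Sum = 34.70658
Perimeter = 34.7066

34.7066


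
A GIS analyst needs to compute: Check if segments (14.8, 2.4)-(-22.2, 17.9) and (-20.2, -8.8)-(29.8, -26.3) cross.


Cross products: d1=1172.5, d2=1300, d3=956.9, d4=829.4
d1*d2 < 0 and d3*d4 < 0? no

No, they don't intersect


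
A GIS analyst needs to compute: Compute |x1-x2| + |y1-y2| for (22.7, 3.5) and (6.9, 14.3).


|22.7-6.9| + |3.5-14.3| = 15.8 + 10.8 = 26.6

26.6


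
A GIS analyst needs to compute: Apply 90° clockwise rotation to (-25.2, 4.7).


90° CW: (x,y) -> (y, -x)
(-25.2,4.7) -> (4.7, 25.2)

(4.7, 25.2)


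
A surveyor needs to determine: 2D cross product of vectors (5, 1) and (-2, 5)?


u x v = u_x*v_y - u_y*v_x = 5*5 - 1*(-2)
= 25 - (-2) = 27

27


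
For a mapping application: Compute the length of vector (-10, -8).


|u| = sqrt((-10)^2 + (-8)^2) = sqrt(164) = 12.8062

12.8062


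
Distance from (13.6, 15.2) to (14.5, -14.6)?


dx=0.9, dy=-29.8
d^2 = 0.9^2 + (-29.8)^2 = 888.85
d = sqrt(888.85) = 29.8136

29.8136


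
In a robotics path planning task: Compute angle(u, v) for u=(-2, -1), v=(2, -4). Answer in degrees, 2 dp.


u.v = 0, |u| = sqrt(5) = 2.2361, |v| = sqrt(20) = 4.4721
cos(theta) = u.v/(|u||v|) = 0/sqrt(100) = 0
theta = acos(0) = 90 degrees

90 degrees


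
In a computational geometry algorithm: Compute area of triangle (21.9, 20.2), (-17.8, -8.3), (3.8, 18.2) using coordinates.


Area = |x_A(y_B-y_C) + x_B(y_C-y_A) + x_C(y_A-y_B)|/2
= |(-580.35) + 35.6 + 108.3|/2
= 436.45/2 = 218.225

218.225


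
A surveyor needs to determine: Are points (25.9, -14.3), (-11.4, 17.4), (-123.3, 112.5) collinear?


Cross product: ((-11.4)-25.9)*(112.5-(-14.3)) - (17.4-(-14.3))*((-123.3)-25.9)
= 0

Yes, collinear


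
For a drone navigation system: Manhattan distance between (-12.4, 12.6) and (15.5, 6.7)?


|(-12.4)-15.5| + |12.6-6.7| = 27.9 + 5.9 = 33.8

33.8


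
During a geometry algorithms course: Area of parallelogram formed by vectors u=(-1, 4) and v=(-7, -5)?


|u x v| = |(-1)*(-5) - 4*(-7)|
= |5 - (-28)| = 33

33


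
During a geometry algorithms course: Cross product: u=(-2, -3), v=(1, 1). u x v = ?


u x v = u_x*v_y - u_y*v_x = (-2)*1 - (-3)*1
= (-2) - (-3) = 1

1


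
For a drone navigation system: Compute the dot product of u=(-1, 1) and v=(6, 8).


u . v = u_x*v_x + u_y*v_y = (-1)*6 + 1*8
= (-6) + 8 = 2

2


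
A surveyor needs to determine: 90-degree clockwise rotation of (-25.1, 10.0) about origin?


90° CW: (x,y) -> (y, -x)
(-25.1,10) -> (10, 25.1)

(10, 25.1)


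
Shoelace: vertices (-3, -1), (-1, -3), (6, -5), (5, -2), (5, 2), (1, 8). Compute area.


Shoelace sum: ((-3)*(-3) - (-1)*(-1)) + ((-1)*(-5) - 6*(-3)) + (6*(-2) - 5*(-5)) + (5*2 - 5*(-2)) + (5*8 - 1*2) + (1*(-1) - (-3)*8)
= 125
Area = |125|/2 = 62.5

62.5


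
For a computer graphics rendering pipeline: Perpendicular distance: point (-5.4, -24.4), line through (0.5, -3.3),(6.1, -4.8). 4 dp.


|cross product| = 127.01
|line direction| = sqrt(33.61) = 5.7974
Distance = 127.01/sqrt(33.61) = 21.908

21.908


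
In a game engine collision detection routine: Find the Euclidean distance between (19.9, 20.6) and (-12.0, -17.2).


dx=-31.9, dy=-37.8
d^2 = (-31.9)^2 + (-37.8)^2 = 2446.45
d = sqrt(2446.45) = 49.4616

49.4616


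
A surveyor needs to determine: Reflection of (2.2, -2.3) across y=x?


Reflection over y=x: (x,y) -> (y,x)
(2.2, -2.3) -> (-2.3, 2.2)

(-2.3, 2.2)


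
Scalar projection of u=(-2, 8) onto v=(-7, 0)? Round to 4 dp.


u.v = 14, |v| = sqrt(49) = 7
Scalar projection = u.v / |v| = 14 / sqrt(49) = 2

2


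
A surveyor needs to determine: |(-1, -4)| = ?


|u| = sqrt((-1)^2 + (-4)^2) = sqrt(17) = 4.1231

4.1231


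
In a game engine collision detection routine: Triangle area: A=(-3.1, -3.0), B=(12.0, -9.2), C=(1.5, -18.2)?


Area = |x_A(y_B-y_C) + x_B(y_C-y_A) + x_C(y_A-y_B)|/2
= |(-27.9) + (-182.4) + 9.3|/2
= 201/2 = 100.5

100.5


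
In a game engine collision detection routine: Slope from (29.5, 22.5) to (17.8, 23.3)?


slope = (y2-y1)/(x2-x1) = (23.3-22.5)/(17.8-29.5) = 0.8/(-11.7) = -0.0684

-0.0684


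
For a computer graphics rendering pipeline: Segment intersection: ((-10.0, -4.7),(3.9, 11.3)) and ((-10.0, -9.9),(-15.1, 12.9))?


Cross products: d1=-26.52, d2=-425.04, d3=-72.28, d4=326.24
d1*d2 < 0 and d3*d4 < 0? no

No, they don't intersect


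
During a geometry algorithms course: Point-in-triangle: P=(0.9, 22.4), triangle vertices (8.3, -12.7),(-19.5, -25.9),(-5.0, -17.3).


Cross products: AB x AP = -1073.46, BC x BP = 524.91, CA x CP = 500.87
All same sign? no

No, outside


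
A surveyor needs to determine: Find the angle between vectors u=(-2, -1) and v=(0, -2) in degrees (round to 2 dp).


u.v = 2, |u| = sqrt(5) = 2.2361, |v| = sqrt(4) = 2
cos(theta) = u.v/(|u||v|) = 2/sqrt(20) = 0.447214
theta = acos(0.447214) = 63.43 degrees

63.43 degrees


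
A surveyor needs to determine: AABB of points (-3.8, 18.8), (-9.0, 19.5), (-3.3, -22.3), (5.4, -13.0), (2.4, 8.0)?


x range: [-9, 5.4]
y range: [-22.3, 19.5]
Bounding box: (-9,-22.3) to (5.4,19.5)

(-9,-22.3) to (5.4,19.5)


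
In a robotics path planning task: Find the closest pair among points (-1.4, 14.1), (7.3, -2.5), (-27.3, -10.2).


d(P0,P1) = 18.7417, d(P0,P2) = 35.5148, d(P1,P2) = 35.4464
Closest: P0 and P1

Closest pair: (-1.4, 14.1) and (7.3, -2.5), distance = 18.7417


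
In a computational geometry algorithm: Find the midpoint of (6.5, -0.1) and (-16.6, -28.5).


M = ((6.5+(-16.6))/2, ((-0.1)+(-28.5))/2)
= (-5.05, -14.3)

(-5.05, -14.3)


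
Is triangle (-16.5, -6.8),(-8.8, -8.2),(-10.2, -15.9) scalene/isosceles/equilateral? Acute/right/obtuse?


Side lengths squared: AB^2=61.25, BC^2=61.25, CA^2=122.5
Sorted: [61.25, 61.25, 122.5]
By sides: Isosceles, By angles: Right

Isosceles, Right


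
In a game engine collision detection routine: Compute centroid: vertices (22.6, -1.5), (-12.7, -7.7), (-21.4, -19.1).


Centroid = ((x_A+x_B+x_C)/3, (y_A+y_B+y_C)/3)
= ((22.6+(-12.7)+(-21.4))/3, ((-1.5)+(-7.7)+(-19.1))/3)
= (-3.8333, -9.4333)

(-3.8333, -9.4333)


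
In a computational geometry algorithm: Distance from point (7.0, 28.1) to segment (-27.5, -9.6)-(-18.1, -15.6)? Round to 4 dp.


Project P onto AB: t = 0.7888 (clamped to [0,1])
Closest point on segment: (-20.0849, -14.333)
Distance: 50.3404

50.3404


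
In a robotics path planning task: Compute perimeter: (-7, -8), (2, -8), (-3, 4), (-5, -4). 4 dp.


Sides: (-7, -8)->(2, -8): sqrt(81) = 9, (2, -8)->(-3, 4): sqrt(169) = 13, (-3, 4)->(-5, -4): sqrt(68) = 8.246211, (-5, -4)->(-7, -8): sqrt(20) = 4.472136
Sum = 34.718347
Perimeter = 34.7183

34.7183


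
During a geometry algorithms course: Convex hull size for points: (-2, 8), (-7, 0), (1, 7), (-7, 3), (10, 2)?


Convex hull vertices (CCW): (-7, 0), (10, 2), (1, 7), (-2, 8), (-7, 3)
Count = 5

5


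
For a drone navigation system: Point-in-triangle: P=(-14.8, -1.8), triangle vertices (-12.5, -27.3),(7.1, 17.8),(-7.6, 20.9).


Cross products: AB x AP = 603.53, BC x BP = 356.01, CA x CP = -235.81
All same sign? no

No, outside


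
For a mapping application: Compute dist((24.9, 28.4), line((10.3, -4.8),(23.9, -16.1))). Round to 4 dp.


|cross product| = 616.5
|line direction| = sqrt(312.65) = 17.6819
Distance = 616.5/sqrt(312.65) = 34.8661

34.8661


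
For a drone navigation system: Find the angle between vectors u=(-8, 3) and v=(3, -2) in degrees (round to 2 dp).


u.v = -30, |u| = sqrt(73) = 8.544, |v| = sqrt(13) = 3.6056
cos(theta) = u.v/(|u||v|) = -30/sqrt(949) = -0.973841
theta = acos(-0.973841) = 166.87 degrees

166.87 degrees


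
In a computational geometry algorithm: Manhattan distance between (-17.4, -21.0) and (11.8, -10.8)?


|(-17.4)-11.8| + |(-21)-(-10.8)| = 29.2 + 10.2 = 39.4

39.4


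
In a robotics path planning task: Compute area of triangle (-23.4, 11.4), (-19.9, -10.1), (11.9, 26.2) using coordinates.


Area = |x_A(y_B-y_C) + x_B(y_C-y_A) + x_C(y_A-y_B)|/2
= |849.42 + (-294.52) + 255.85|/2
= 810.75/2 = 405.375

405.375


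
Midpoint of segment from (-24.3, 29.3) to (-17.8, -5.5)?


M = (((-24.3)+(-17.8))/2, (29.3+(-5.5))/2)
= (-21.05, 11.9)

(-21.05, 11.9)


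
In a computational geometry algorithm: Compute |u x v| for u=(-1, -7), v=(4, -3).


|u x v| = |(-1)*(-3) - (-7)*4|
= |3 - (-28)| = 31

31


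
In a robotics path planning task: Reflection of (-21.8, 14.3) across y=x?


Reflection over y=x: (x,y) -> (y,x)
(-21.8, 14.3) -> (14.3, -21.8)

(14.3, -21.8)


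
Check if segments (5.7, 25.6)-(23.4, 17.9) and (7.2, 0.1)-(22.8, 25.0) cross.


Cross products: d1=435.15, d2=-125.7, d3=-439.8, d4=121.05
d1*d2 < 0 and d3*d4 < 0? yes

Yes, they intersect


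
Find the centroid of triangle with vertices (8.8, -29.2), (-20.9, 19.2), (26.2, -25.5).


Centroid = ((x_A+x_B+x_C)/3, (y_A+y_B+y_C)/3)
= ((8.8+(-20.9)+26.2)/3, ((-29.2)+19.2+(-25.5))/3)
= (4.7, -11.8333)

(4.7, -11.8333)


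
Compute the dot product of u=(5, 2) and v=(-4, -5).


u . v = u_x*v_x + u_y*v_y = 5*(-4) + 2*(-5)
= (-20) + (-10) = -30

-30


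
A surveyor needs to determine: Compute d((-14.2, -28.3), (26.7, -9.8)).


dx=40.9, dy=18.5
d^2 = 40.9^2 + 18.5^2 = 2015.06
d = sqrt(2015.06) = 44.8894

44.8894


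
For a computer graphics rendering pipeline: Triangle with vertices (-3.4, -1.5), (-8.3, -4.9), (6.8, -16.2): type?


Side lengths squared: AB^2=35.57, BC^2=355.7, CA^2=320.13
Sorted: [35.57, 320.13, 355.7]
By sides: Scalene, By angles: Right

Scalene, Right


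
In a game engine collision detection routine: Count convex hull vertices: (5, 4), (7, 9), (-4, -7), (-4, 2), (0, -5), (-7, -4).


Convex hull vertices (CCW): (-7, -4), (-4, -7), (0, -5), (5, 4), (7, 9), (-4, 2)
Count = 6

6


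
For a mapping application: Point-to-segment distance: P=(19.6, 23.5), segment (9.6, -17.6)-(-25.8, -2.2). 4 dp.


Project P onto AB: t = 0.1872 (clamped to [0,1])
Closest point on segment: (2.9743, -14.7176)
Distance: 41.6773

41.6773


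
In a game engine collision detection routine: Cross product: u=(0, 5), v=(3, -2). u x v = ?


u x v = u_x*v_y - u_y*v_x = 0*(-2) - 5*3
= 0 - 15 = -15

-15


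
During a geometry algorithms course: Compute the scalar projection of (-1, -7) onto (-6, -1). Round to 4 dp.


u.v = 13, |v| = sqrt(37) = 6.0828
Scalar projection = u.v / |v| = 13 / sqrt(37) = 2.1372

2.1372


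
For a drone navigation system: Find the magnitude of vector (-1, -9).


|u| = sqrt((-1)^2 + (-9)^2) = sqrt(82) = 9.0554

9.0554


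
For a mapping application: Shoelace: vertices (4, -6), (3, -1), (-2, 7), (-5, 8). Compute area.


Shoelace sum: (4*(-1) - 3*(-6)) + (3*7 - (-2)*(-1)) + ((-2)*8 - (-5)*7) + ((-5)*(-6) - 4*8)
= 50
Area = |50|/2 = 25

25


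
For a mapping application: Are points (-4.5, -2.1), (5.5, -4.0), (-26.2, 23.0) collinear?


Cross product: (5.5-(-4.5))*(23-(-2.1)) - ((-4)-(-2.1))*((-26.2)-(-4.5))
= 209.77

No, not collinear


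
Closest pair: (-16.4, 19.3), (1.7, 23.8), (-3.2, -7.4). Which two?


d(P0,P1) = 18.651, d(P0,P2) = 29.7847, d(P1,P2) = 31.5824
Closest: P0 and P1

Closest pair: (-16.4, 19.3) and (1.7, 23.8), distance = 18.651


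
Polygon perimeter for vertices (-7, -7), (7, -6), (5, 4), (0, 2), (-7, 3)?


Sides: (-7, -7)->(7, -6): sqrt(197) = 14.035669, (7, -6)->(5, 4): sqrt(104) = 10.198039, (5, 4)->(0, 2): sqrt(29) = 5.385165, (0, 2)->(-7, 3): sqrt(50) = 7.071068, (-7, 3)->(-7, -7): sqrt(100) = 10
Sum = 46.689941
Perimeter = 46.6899

46.6899


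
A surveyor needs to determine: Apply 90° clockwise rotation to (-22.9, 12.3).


90° CW: (x,y) -> (y, -x)
(-22.9,12.3) -> (12.3, 22.9)

(12.3, 22.9)


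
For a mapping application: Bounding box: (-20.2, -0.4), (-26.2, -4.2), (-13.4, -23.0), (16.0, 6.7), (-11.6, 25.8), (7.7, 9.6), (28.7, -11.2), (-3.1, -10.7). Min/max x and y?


x range: [-26.2, 28.7]
y range: [-23, 25.8]
Bounding box: (-26.2,-23) to (28.7,25.8)

(-26.2,-23) to (28.7,25.8)


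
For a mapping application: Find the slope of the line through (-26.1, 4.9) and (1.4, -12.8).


slope = (y2-y1)/(x2-x1) = ((-12.8)-4.9)/(1.4-(-26.1)) = (-17.7)/27.5 = -0.6436

-0.6436


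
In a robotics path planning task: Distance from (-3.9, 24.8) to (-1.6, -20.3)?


dx=2.3, dy=-45.1
d^2 = 2.3^2 + (-45.1)^2 = 2039.3
d = sqrt(2039.3) = 45.1586

45.1586


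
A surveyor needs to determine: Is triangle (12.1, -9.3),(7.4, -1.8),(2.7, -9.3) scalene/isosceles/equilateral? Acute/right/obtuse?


Side lengths squared: AB^2=78.34, BC^2=78.34, CA^2=88.36
Sorted: [78.34, 78.34, 88.36]
By sides: Isosceles, By angles: Acute

Isosceles, Acute


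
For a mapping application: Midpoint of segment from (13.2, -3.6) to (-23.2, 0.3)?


M = ((13.2+(-23.2))/2, ((-3.6)+0.3)/2)
= (-5, -1.65)

(-5, -1.65)


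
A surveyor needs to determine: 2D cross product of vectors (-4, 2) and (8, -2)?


u x v = u_x*v_y - u_y*v_x = (-4)*(-2) - 2*8
= 8 - 16 = -8

-8


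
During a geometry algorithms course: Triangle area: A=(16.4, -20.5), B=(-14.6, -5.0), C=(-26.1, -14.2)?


Area = |x_A(y_B-y_C) + x_B(y_C-y_A) + x_C(y_A-y_B)|/2
= |150.88 + (-91.98) + 404.55|/2
= 463.45/2 = 231.725

231.725


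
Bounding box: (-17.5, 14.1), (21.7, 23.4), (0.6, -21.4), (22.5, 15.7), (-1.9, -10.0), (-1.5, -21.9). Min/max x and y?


x range: [-17.5, 22.5]
y range: [-21.9, 23.4]
Bounding box: (-17.5,-21.9) to (22.5,23.4)

(-17.5,-21.9) to (22.5,23.4)


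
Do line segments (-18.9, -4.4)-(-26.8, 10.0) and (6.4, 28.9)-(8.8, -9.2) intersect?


Cross products: d1=-1043.85, d2=-1310.28, d3=-627.39, d4=-360.96
d1*d2 < 0 and d3*d4 < 0? no

No, they don't intersect


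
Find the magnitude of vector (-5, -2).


|u| = sqrt((-5)^2 + (-2)^2) = sqrt(29) = 5.3852

5.3852


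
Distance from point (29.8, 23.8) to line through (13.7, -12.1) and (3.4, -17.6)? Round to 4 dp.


|cross product| = 281.22
|line direction| = sqrt(136.34) = 11.6765
Distance = 281.22/sqrt(136.34) = 24.0843

24.0843


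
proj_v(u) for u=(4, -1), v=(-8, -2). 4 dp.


u.v = -30, |v| = sqrt(68) = 8.2462
Scalar projection = u.v / |v| = -30 / sqrt(68) = -3.638

-3.638


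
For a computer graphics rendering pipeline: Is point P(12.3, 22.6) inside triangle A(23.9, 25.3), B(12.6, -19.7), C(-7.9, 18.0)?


Cross products: AB x AP = -491.49, BC x BP = -855.84, CA x CP = -1.18
All same sign? yes

Yes, inside


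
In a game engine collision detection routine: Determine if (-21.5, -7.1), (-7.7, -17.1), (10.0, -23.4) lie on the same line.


Cross product: ((-7.7)-(-21.5))*((-23.4)-(-7.1)) - ((-17.1)-(-7.1))*(10-(-21.5))
= 90.06

No, not collinear


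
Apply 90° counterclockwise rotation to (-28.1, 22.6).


90° CCW: (x,y) -> (-y, x)
(-28.1,22.6) -> (-22.6, -28.1)

(-22.6, -28.1)


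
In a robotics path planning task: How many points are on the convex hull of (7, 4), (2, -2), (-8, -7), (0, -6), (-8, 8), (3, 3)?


Convex hull vertices (CCW): (-8, -7), (0, -6), (7, 4), (-8, 8)
Count = 4

4


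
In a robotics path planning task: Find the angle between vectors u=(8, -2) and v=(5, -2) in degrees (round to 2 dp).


u.v = 44, |u| = sqrt(68) = 8.2462, |v| = sqrt(29) = 5.3852
cos(theta) = u.v/(|u||v|) = 44/sqrt(1972) = 0.99083
theta = acos(0.99083) = 7.77 degrees

7.77 degrees


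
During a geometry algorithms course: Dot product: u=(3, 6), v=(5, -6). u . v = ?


u . v = u_x*v_x + u_y*v_y = 3*5 + 6*(-6)
= 15 + (-36) = -21

-21


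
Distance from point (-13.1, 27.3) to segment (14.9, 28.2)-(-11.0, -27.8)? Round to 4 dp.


Project P onto AB: t = 0.2037 (clamped to [0,1])
Closest point on segment: (9.6231, 16.7906)
Distance: 25.0358

25.0358


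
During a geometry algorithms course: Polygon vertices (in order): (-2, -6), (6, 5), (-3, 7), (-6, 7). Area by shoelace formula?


Shoelace sum: ((-2)*5 - 6*(-6)) + (6*7 - (-3)*5) + ((-3)*7 - (-6)*7) + ((-6)*(-6) - (-2)*7)
= 154
Area = |154|/2 = 77

77


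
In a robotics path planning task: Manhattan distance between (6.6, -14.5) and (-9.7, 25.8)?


|6.6-(-9.7)| + |(-14.5)-25.8| = 16.3 + 40.3 = 56.6

56.6


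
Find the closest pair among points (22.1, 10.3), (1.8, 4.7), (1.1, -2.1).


d(P0,P1) = 21.0583, d(P0,P2) = 24.3877, d(P1,P2) = 6.8359
Closest: P1 and P2

Closest pair: (1.8, 4.7) and (1.1, -2.1), distance = 6.8359


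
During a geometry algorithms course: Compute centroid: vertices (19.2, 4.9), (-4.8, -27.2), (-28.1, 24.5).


Centroid = ((x_A+x_B+x_C)/3, (y_A+y_B+y_C)/3)
= ((19.2+(-4.8)+(-28.1))/3, (4.9+(-27.2)+24.5)/3)
= (-4.5667, 0.7333)

(-4.5667, 0.7333)


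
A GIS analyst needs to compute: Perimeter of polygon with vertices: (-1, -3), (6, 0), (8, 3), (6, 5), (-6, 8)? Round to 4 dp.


Sides: (-1, -3)->(6, 0): sqrt(58) = 7.615773, (6, 0)->(8, 3): sqrt(13) = 3.605551, (8, 3)->(6, 5): sqrt(8) = 2.828427, (6, 5)->(-6, 8): sqrt(153) = 12.369317, (-6, 8)->(-1, -3): sqrt(146) = 12.083046
Sum = 38.502114
Perimeter = 38.5021

38.5021


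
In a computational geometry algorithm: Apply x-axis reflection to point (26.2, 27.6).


Reflection over x-axis: (x,y) -> (x,-y)
(26.2, 27.6) -> (26.2, -27.6)

(26.2, -27.6)


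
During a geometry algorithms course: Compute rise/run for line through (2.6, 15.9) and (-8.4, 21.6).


slope = (y2-y1)/(x2-x1) = (21.6-15.9)/((-8.4)-2.6) = 5.7/(-11) = -0.5182

-0.5182


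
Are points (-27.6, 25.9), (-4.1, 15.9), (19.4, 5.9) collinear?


Cross product: ((-4.1)-(-27.6))*(5.9-25.9) - (15.9-25.9)*(19.4-(-27.6))
= 0

Yes, collinear


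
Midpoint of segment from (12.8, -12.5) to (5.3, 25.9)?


M = ((12.8+5.3)/2, ((-12.5)+25.9)/2)
= (9.05, 6.7)

(9.05, 6.7)


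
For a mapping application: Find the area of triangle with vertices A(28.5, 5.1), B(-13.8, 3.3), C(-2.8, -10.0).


Area = |x_A(y_B-y_C) + x_B(y_C-y_A) + x_C(y_A-y_B)|/2
= |379.05 + 208.38 + (-5.04)|/2
= 582.39/2 = 291.195

291.195


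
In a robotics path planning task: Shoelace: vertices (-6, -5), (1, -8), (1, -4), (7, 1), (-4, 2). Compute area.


Shoelace sum: ((-6)*(-8) - 1*(-5)) + (1*(-4) - 1*(-8)) + (1*1 - 7*(-4)) + (7*2 - (-4)*1) + ((-4)*(-5) - (-6)*2)
= 136
Area = |136|/2 = 68

68
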